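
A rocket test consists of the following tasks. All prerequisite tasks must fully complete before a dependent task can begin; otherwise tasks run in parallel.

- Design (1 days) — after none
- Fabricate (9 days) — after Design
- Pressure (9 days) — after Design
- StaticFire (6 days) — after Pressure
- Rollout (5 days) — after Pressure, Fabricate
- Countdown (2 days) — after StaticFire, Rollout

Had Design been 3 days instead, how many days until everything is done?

The binding path is Design→Pressure→StaticFire→Countdown = 1+9+6+2 = 18; finish at 18 days.
Design is on the critical path; changing it to 3 makes that path 20 days.
That remains the longest chain; total 20 days.

20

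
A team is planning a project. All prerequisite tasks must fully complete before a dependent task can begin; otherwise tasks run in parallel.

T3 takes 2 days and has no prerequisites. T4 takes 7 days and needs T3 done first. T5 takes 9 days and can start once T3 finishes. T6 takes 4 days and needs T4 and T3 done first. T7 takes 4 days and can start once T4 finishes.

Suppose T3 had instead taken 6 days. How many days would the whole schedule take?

17

Critical path before the change: T3→T4→T6 = 2+7+4 = 13 giving 13 days.
Since T3 is critical, the +4 change carries straight to that chain (now 17 days).
The critical path is still T3→T4→T6; finish is now 17 days.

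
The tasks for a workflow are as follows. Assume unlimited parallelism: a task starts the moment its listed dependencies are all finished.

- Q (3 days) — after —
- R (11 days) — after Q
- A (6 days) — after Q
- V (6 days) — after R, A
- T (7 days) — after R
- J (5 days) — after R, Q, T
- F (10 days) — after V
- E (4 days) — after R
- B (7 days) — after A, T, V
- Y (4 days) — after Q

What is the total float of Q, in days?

0

Q→R→V→F = 3+11+6+10 = 30 sets the makespan at 30 days.
The longest chain containing Q totals 30 days.
So Q can slip 3 − 3 = 0 days.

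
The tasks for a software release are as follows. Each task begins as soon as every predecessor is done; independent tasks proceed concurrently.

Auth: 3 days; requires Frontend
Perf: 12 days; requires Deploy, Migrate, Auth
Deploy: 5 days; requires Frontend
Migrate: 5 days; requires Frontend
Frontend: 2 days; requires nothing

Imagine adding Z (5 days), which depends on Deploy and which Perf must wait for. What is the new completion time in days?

24

Originally the plan takes 19 days.
With Z inserted, Perf now waits for max(Deploy, Migrate, Auth, Z).
New critical path: Frontend→Deploy→Z→Perf = 2+5+5+12 = 24 ⇒ 24 days.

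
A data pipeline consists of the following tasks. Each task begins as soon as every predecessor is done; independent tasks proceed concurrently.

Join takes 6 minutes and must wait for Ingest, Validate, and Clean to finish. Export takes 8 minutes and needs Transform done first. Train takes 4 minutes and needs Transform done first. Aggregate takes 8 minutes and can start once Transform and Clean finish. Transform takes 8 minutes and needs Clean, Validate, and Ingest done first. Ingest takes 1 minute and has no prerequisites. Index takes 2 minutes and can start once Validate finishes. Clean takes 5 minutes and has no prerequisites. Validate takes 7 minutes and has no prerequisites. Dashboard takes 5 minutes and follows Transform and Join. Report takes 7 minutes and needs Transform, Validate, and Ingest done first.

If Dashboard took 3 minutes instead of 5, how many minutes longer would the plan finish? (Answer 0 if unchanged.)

0

Baseline: Validate→Transform→Aggregate = 7+8+8 = 23 → 23 minutes.
Dashboard is off the critical path — its longest chain is 20 minutes, giving 3 of slack.
The critical path is still Validate→Transform→Aggregate; finish is now 23 minutes.
Change in finish: 23 − 23 = +0 minutes.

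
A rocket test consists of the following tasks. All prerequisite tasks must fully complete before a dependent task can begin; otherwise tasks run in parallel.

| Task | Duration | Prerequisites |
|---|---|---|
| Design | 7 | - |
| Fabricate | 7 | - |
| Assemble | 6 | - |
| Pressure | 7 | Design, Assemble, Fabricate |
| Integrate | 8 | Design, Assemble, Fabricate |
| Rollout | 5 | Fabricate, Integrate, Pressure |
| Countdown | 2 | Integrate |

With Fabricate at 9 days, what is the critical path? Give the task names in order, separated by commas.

Actual critical path: Fabricate→Integrate→Rollout = 7+8+5 = 20 ⇒ 20 days.
Since Fabricate is critical, the +2 change carries straight to that chain (now 22 days).
The critical path is still Fabricate→Integrate→Rollout; finish is now 22 days.

Fabricate, Integrate, Rollout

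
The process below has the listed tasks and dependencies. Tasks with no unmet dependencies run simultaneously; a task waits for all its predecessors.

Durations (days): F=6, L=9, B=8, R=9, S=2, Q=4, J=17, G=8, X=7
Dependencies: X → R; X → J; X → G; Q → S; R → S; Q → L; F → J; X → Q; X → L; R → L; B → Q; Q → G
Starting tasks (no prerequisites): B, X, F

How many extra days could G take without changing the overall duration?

5

Critical path: X→R→L = 7+9+9 = 25, so the finish is 25 days.
Longest path through G: 20 days (earliest finish 20, latest finish 25).
Float = 25 − 20 = 5.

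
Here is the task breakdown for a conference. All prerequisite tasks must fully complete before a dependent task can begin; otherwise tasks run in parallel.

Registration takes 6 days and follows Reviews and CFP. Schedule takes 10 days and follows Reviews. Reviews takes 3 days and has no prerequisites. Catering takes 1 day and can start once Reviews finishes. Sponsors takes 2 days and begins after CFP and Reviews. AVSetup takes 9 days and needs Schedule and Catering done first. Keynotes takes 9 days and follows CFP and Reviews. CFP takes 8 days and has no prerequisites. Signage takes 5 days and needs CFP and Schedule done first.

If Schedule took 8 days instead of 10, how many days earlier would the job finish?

2

Actual critical path: Reviews→Schedule→AVSetup = 3+10+9 = 22 ⇒ 22 days.
Since Schedule is critical, the -2 change carries straight to that chain (now 20 days).
No other chain overtakes it, so the finish is 20 days.
Change in finish: 20 − 22 = -2 days.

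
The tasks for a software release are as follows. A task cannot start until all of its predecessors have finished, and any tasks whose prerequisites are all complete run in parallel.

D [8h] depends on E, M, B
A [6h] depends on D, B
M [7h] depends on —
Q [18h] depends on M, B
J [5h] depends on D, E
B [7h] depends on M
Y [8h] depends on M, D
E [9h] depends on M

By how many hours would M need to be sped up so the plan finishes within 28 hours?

4

Current finish: 32 hours; target: 28.
M is on every critical path, so each hour cut from M cuts the finish by one (this holds down to a finish of 26).
Need 32 − 28 = 4 hours off M → M becomes 3 hours, finish becomes 28.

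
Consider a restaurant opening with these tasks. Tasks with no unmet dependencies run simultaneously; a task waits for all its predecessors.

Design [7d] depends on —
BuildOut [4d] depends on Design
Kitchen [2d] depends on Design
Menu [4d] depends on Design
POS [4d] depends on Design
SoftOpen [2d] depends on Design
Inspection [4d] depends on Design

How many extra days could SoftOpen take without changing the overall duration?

2

The longest chain is Design→BuildOut = 7+4 = 11; overall finish 11 days.
SoftOpen finishes as early as 9 and must finish by 11.
Slack of SoftOpen = 9 − 7 = 2 days.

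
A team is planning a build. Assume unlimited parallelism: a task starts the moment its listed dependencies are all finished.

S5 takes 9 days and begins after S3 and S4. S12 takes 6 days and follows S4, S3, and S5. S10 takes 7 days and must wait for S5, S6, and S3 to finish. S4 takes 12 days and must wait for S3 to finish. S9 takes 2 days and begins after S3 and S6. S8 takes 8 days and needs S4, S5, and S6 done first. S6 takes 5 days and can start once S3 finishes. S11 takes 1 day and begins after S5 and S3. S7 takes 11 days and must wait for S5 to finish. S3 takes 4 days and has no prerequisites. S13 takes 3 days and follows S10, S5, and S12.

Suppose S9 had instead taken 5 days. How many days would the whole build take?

36

Baseline: S3→S4→S5→S7 = 4+12+9+11 = 36 → 36 days.
S9 is off the critical path — its longest chain is 11 days, giving 25 of slack.
The critical path is still S3→S4→S5→S7; finish is now 36 days.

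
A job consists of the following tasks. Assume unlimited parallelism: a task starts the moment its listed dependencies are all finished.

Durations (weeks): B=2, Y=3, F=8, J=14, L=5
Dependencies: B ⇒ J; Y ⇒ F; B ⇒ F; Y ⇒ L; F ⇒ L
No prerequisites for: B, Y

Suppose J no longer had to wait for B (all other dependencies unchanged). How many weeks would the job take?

16

Original critical path: B→J = 2+14 = 16 ⇒ 16 weeks.
Without B→J, J's earliest start moves from 2 to 0.
After: Y→F→L = 3+8+5 = 16 → 16 weeks.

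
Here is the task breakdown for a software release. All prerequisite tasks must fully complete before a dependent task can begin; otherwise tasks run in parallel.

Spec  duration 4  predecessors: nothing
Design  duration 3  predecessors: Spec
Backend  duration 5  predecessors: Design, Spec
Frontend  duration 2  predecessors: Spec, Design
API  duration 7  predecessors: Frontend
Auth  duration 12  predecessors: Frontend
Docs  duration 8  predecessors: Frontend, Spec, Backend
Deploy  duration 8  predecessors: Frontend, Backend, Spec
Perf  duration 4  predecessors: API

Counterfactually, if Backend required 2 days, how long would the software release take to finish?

21

Actual critical path: Spec→Design→Frontend→Auth = 4+3+2+12 = 21 ⇒ 21 days.
Backend is off the critical path — its longest chain is 20 days, giving 1 of slack.
That remains the longest chain; total 21 days.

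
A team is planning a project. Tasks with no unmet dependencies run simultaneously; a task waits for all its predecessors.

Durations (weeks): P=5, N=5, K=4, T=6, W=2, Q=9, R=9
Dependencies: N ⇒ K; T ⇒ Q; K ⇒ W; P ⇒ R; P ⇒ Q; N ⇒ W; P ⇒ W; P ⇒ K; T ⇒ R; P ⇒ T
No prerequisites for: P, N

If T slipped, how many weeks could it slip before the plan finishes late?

0

Critical path: P→T→Q = 5+6+9 = 20, so the finish is 20 weeks.
T finishes as early as 11 and must finish by 11.
Float = 20 − 20 = 0.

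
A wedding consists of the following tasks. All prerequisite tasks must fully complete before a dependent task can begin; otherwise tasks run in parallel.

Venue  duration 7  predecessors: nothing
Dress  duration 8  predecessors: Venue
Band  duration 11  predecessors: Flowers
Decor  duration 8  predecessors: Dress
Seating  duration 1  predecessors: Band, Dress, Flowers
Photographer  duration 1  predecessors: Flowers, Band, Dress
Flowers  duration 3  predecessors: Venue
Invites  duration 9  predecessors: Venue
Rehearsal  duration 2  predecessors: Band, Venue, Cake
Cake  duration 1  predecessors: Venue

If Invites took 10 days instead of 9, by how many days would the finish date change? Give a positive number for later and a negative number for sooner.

Baseline: Venue→Dress→Decor = 7+8+8 = 23 → 23 days.
Invites has 7 days of float (longest path through it is 16).
The critical path is still Venue→Dress→Decor; finish is now 23 days.
Change in finish: 23 − 23 = +0 days.

0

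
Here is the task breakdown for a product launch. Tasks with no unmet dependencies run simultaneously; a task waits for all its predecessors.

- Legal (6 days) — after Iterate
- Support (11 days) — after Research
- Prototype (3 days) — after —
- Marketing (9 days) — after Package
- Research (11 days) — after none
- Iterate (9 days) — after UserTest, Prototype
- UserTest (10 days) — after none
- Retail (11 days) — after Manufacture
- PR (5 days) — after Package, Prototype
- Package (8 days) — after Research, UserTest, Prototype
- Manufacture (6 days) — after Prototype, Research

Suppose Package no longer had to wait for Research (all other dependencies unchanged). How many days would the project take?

With the dependency in place, Research→Manufacture→Retail = 11+6+11 = 28 sets the finish at 28 days.
Without Research→Package, Package's earliest start moves from 11 to 10.
After: Research→Manufacture→Retail = 11+6+11 = 28 → 28 days.

28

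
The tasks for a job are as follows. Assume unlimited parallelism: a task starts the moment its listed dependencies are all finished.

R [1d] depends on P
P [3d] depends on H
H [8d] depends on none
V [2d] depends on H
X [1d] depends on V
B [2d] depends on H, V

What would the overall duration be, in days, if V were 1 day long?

The binding path is H→V→B = 8+2+2 = 12; finish at 12 days.
V lies on that path, so at 1 day the path becomes 11 days.
New critical path: H→P→R = 8+3+1 = 12 ⇒ 12 days.

12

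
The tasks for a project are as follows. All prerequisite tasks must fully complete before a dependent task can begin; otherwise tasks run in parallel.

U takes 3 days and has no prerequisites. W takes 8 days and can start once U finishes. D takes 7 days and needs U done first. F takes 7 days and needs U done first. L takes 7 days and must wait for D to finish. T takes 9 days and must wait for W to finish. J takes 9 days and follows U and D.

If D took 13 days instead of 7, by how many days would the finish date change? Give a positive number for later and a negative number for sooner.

5

The binding path is U→W→T = 3+8+9 = 20; finish at 20 days.
D has 1 day of float (longest path through it is 19).
Now U→D→J = 3+13+9 = 25 is longest, so the finish becomes 25 days.
Change in finish: 25 − 20 = +5 days.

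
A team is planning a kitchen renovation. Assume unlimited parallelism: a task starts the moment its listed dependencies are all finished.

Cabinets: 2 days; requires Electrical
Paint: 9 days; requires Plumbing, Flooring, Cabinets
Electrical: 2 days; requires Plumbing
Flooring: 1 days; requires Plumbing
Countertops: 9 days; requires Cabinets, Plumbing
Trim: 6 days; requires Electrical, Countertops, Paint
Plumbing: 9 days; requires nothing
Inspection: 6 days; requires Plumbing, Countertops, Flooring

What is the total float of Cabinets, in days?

Plumbing→Electrical→Cabinets→Countertops→Inspection = 9+2+2+9+6 = 28 sets the makespan at 28 days.
Cabinets finishes as early as 13 and must finish by 13.
So Cabinets can slip 13 − 13 = 0 days.

0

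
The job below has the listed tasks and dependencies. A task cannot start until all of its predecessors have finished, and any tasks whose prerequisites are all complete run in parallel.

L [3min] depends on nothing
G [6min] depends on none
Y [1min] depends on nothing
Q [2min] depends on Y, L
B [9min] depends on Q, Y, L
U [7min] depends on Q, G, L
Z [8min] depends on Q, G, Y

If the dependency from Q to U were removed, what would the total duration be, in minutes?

14

Original critical path: L→Q→B = 3+2+9 = 14 ⇒ 14 minutes.
Dropping Q→U doesn't change U's earliest start (6); another predecessor still binds.
After: L→Q→B = 3+2+9 = 14 → 14 minutes.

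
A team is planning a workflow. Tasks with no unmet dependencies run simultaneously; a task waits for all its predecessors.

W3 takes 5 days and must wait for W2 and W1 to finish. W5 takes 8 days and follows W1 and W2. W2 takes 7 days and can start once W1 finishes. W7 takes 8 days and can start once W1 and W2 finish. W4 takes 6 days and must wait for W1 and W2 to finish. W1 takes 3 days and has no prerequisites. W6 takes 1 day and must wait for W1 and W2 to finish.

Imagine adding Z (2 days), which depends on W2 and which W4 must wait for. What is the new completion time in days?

Originally the project takes 18 days.
With Z inserted, W4 now waits for max(W1, W2, Z).
New critical path: W1→W2→Z→W4 = 3+7+2+6 = 18 ⇒ 18 days.

18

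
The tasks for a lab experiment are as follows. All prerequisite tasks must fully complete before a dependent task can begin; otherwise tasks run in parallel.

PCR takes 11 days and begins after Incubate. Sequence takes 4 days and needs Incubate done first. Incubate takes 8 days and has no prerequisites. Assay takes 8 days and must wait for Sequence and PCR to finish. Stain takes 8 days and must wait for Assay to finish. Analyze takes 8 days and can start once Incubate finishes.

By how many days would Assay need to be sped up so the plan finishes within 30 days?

5

Current finish: 35 days; target: 30.
Assay is on every critical path, so each day cut from Assay cuts the finish by one (this holds down to a finish of 28).
Need 35 − 30 = 5 days off Assay → Assay becomes 3 days, finish becomes 30.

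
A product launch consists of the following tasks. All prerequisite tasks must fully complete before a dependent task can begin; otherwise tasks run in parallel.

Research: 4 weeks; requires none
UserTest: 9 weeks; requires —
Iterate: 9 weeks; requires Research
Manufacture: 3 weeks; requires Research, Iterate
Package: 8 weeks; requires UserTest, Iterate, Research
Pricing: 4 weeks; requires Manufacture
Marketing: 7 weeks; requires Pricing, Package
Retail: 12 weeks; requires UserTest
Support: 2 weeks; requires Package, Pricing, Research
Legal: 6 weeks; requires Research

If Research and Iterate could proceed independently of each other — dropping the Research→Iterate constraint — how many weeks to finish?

With the dependency in place, Research→Iterate→Package→Marketing = 4+9+8+7 = 28 sets the finish at 28 weeks.
Without Research→Iterate, Iterate's earliest start moves from 4 to 0.
After: UserTest→Package→Marketing = 9+8+7 = 24 → 24 weeks.

24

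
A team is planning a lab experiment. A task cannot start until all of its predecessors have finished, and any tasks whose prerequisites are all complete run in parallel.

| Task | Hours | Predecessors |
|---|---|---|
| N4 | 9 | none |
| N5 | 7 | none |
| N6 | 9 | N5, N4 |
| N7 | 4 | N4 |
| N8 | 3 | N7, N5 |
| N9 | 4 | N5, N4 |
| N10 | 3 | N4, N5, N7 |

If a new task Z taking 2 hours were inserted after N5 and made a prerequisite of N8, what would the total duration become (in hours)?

Originally the lab experiment takes 18 hours.
With Z inserted, N8 now waits for max(N7, N5, Z).
New critical path: N4→N6 = 9+9 = 18 ⇒ 18 hours.

18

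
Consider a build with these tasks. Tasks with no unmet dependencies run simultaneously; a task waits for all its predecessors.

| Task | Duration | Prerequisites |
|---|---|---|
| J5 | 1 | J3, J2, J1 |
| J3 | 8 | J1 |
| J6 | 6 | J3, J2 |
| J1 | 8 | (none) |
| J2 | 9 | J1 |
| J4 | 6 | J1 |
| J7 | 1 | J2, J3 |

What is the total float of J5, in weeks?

Critical path: J1→J2→J6 = 8+9+6 = 23, so the finish is 23 weeks.
The longest chain containing J5 totals 18 weeks.
Float = 23 − 18 = 5.

5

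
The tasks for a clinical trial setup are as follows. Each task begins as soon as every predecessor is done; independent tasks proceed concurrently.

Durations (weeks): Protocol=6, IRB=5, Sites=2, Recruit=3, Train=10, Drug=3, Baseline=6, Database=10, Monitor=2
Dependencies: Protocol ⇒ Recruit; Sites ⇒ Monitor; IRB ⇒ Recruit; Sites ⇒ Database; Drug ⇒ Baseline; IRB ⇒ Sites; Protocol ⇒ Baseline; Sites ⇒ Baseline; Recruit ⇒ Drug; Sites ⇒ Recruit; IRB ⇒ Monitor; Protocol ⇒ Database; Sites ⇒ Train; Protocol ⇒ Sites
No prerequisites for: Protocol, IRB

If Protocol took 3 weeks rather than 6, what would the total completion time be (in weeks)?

19

Critical path before the change: Protocol→Sites→Recruit→Drug→Baseline = 6+2+3+3+6 = 20 giving 20 weeks.
Protocol is on the critical path; changing it to 3 makes that path 17 weeks.
Now IRB→Sites→Recruit→Drug→Baseline = 5+2+3+3+6 = 19 is longest, so the finish becomes 19 weeks.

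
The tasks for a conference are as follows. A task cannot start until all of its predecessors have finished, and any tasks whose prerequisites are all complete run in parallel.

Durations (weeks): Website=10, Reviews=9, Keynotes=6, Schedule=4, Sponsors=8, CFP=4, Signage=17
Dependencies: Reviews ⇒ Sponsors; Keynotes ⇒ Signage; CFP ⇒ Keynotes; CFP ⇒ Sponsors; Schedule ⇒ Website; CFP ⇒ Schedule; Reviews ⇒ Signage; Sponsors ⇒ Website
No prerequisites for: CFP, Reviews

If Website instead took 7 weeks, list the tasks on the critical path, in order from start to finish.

The binding path is Reviews→Sponsors→Website = 9+8+10 = 27; finish at 27 weeks.
Website lies on that path, so at 7 weeks the path becomes 24 weeks.
New critical path: CFP→Keynotes→Signage = 4+6+17 = 27 ⇒ 27 weeks.

CFP, Keynotes, Signage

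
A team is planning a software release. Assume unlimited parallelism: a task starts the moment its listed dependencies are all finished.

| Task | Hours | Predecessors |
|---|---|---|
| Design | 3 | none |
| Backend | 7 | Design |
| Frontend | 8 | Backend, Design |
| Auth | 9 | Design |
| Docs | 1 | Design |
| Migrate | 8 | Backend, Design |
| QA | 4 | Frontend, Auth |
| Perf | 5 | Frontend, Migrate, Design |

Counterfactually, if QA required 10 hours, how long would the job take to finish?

28

Actual critical path: Design→Backend→Frontend→Perf = 3+7+8+5 = 23 ⇒ 23 hours.
QA is off the critical path — its longest chain is 22 hours, giving 1 of slack.
New critical path: Design→Backend→Frontend→QA = 3+7+8+10 = 28 ⇒ 28 hours.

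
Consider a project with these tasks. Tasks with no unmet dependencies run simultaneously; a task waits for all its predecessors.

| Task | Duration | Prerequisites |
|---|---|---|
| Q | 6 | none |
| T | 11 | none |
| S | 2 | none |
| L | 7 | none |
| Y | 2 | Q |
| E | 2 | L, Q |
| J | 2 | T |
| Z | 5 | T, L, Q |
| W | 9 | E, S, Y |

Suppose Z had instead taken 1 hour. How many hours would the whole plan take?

18

Critical path before the change: L→E→W = 7+2+9 = 18 giving 18 hours.
Z is off the critical path — its longest chain is 16 hours, giving 2 of slack.
That remains the longest chain; total 18 hours.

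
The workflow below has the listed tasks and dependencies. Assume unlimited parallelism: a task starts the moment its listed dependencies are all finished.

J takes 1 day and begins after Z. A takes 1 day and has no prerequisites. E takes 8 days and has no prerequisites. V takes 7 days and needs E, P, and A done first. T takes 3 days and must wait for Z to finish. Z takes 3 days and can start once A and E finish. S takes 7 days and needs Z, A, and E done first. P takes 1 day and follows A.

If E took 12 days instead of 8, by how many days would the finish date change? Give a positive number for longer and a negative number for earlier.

4

Critical path before the change: E→Z→S = 8+3+7 = 18 giving 18 days.
E is on the critical path; changing it to 12 makes that path 22 days.
The critical path is still E→Z→S; finish is now 22 days.
Change in finish: 22 − 18 = +4 days.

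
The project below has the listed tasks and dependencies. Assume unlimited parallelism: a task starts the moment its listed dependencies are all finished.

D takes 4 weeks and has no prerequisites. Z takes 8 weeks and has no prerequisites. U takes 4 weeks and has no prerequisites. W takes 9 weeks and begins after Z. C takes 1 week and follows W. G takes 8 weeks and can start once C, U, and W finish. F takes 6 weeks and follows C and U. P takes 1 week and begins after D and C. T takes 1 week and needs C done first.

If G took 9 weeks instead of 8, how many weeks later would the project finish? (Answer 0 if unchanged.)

1

Actual critical path: Z→W→C→G = 8+9+1+8 = 26 ⇒ 26 weeks.
G lies on that path, so at 9 weeks the path becomes 27 weeks.
The critical path is still Z→W→C→G; finish is now 27 weeks.
Change in finish: 27 − 26 = +1 weeks.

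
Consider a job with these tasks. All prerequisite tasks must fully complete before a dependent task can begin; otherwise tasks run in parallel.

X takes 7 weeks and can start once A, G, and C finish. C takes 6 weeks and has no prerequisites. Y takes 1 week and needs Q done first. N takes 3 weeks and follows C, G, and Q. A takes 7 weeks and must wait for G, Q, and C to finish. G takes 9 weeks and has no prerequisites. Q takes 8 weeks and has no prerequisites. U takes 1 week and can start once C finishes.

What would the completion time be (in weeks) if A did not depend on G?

22

Before: longest chain G→A→X = 9+7+7 = 23, finish 23.
Without G→A, A's earliest start moves from 9 to 8.
After: Q→A→X = 8+7+7 = 22 → 22 weeks.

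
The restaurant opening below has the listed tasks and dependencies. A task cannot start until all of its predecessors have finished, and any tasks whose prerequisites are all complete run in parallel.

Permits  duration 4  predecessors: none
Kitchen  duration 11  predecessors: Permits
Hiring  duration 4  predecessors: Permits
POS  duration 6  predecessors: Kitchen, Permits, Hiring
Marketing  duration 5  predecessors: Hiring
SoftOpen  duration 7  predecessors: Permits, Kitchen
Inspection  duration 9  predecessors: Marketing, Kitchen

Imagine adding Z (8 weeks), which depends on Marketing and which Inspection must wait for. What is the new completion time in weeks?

Originally the restaurant opening takes 24 weeks.
With Z inserted, Inspection now waits for max(Marketing, Kitchen, Z).
New critical path: Permits→Hiring→Marketing→Z→Inspection = 4+4+5+8+9 = 30 ⇒ 30 weeks.

30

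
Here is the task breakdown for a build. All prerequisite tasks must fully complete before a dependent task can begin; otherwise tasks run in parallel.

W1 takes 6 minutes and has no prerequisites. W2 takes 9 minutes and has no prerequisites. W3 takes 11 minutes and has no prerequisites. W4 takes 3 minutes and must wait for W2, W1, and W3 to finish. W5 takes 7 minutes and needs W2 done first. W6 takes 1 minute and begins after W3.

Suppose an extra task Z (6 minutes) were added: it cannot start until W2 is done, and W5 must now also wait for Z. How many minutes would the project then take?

22

Originally the project takes 16 minutes.
With Z inserted, W5 now waits for max(W2, Z).
New critical path: W2→Z→W5 = 9+6+7 = 22 ⇒ 22 minutes.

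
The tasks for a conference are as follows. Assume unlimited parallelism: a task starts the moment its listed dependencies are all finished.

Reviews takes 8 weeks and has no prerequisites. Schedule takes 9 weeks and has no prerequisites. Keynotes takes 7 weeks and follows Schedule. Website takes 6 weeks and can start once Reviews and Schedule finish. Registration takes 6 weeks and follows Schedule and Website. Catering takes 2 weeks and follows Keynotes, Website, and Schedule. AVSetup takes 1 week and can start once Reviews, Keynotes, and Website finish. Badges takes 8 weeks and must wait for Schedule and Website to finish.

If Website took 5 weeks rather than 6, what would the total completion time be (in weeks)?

22

Actual critical path: Schedule→Website→Badges = 9+6+8 = 23 ⇒ 23 weeks.
Website is on the critical path; changing it to 5 makes that path 22 weeks.
The critical path is still Schedule→Website→Badges; finish is now 22 weeks.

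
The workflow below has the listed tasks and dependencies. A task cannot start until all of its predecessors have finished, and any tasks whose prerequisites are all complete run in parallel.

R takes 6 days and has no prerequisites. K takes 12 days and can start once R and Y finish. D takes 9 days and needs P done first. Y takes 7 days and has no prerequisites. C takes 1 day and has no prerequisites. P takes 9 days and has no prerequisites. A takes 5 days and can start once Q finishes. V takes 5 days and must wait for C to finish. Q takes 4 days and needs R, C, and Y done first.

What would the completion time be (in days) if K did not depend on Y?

18

Before: longest chain Y→K = 7+12 = 19, finish 19.
Without Y→K, K's earliest start moves from 7 to 6.
The longest chain is now R→K = 6+12 = 18, so the project takes 18 days.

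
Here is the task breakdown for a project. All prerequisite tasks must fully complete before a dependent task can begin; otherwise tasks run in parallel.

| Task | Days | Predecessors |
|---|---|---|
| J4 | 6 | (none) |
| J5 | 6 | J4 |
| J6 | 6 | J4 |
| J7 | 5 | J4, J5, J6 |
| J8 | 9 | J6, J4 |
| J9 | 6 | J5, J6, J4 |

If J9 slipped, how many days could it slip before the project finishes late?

The longest chain is J4→J6→J8 = 6+6+9 = 21; overall finish 21 days.
The longest chain containing J9 totals 18 days.
Float = 21 − 18 = 3.

3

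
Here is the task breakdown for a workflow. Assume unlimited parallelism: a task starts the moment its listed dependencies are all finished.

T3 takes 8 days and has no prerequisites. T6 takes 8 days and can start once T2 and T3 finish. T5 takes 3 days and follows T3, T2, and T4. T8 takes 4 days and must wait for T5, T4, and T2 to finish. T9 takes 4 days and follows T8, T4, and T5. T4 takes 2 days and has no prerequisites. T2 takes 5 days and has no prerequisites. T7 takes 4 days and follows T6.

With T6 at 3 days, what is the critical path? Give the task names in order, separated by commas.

As given, the longest chain is T3→T6→T7 = 8+8+4 = 20, so the finish is 20 days.
Since T6 is critical, the -5 change carries straight to that chain (now 15 days).
New critical path: T3→T5→T8→T9 = 8+3+4+4 = 19 ⇒ 19 days.

T3, T5, T8, T9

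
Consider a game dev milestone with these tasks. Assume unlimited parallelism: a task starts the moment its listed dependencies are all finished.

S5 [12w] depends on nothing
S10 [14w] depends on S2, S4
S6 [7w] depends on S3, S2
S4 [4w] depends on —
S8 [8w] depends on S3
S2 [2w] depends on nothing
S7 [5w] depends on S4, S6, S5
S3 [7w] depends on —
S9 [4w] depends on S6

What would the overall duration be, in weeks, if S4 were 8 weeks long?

22

Critical path before the change: S3→S6→S7 = 7+7+5 = 19 giving 19 weeks.
The longest path through S4 is only 18 weeks, so S4 has float 1.
New critical path: S4→S10 = 8+14 = 22 ⇒ 22 weeks.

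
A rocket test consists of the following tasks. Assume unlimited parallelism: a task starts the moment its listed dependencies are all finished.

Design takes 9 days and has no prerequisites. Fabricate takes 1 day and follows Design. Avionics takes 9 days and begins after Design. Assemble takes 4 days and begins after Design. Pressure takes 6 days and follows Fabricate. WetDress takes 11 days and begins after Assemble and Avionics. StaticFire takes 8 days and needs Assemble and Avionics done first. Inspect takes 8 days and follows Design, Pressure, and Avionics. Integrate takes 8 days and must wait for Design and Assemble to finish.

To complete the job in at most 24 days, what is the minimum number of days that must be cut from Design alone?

Current finish: 29 days; target: 24.
Design is on every critical path, so each day cut from Design cuts the finish by one (this holds down to a finish of 21).
Need 29 − 24 = 5 days off Design → Design becomes 4 days, finish becomes 24.

5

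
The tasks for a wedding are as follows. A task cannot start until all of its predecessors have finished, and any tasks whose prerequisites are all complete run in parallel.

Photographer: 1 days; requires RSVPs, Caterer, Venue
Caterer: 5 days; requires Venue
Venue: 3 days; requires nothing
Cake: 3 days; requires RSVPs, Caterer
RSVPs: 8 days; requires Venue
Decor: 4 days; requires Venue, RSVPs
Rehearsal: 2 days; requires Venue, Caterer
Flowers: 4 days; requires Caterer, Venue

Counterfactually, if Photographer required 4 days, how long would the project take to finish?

15

The binding path is Venue→RSVPs→Decor = 3+8+4 = 15; finish at 15 days.
The longest path through Photographer is only 12 days, so Photographer has float 3.
The binding chain switches to Venue→RSVPs→Photographer = 3+8+4 = 15; finish 15 days.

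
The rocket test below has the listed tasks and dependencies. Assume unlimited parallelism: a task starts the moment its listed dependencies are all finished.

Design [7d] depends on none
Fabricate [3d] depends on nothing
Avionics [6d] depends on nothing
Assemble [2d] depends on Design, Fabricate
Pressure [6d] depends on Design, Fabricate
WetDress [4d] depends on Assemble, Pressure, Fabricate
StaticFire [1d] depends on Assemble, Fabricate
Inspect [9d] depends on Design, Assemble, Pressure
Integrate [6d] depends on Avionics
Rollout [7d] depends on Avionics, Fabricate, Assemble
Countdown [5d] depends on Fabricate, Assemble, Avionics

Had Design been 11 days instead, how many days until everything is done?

26

The binding path is Design→Pressure→Inspect = 7+6+9 = 22; finish at 22 days.
Design is on the critical path; changing it to 11 makes that path 26 days.
The critical path is still Design→Pressure→Inspect; finish is now 26 days.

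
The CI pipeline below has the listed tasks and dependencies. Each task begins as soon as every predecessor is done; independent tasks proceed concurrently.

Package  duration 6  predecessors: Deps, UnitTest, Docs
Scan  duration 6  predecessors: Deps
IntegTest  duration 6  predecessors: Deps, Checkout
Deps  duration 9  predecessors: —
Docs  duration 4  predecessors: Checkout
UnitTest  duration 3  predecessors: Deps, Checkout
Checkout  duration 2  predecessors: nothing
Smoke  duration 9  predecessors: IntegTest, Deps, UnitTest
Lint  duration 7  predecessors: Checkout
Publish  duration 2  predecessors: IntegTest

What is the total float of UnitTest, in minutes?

3

Deps→IntegTest→Smoke = 9+6+9 = 24 sets the makespan at 24 minutes.
UnitTest finishes as early as 12 and must finish by 15.
So UnitTest can slip 15 − 12 = 3 minutes.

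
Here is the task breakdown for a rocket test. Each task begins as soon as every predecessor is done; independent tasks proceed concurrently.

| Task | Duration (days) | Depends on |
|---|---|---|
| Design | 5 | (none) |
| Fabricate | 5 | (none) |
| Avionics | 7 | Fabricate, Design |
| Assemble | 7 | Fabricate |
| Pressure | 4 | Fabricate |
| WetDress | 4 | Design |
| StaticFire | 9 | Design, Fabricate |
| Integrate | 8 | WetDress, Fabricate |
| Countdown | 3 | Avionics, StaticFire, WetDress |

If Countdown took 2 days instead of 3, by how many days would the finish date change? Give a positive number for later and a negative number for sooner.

Actual critical path: Design→StaticFire→Countdown = 5+9+3 = 17 ⇒ 17 days.
Countdown is on the critical path; changing it to 2 makes that path 16 days.
New critical path: Design→WetDress→Integrate = 5+4+8 = 17 ⇒ 17 days.
Change in finish: 17 − 17 = +0 days.

0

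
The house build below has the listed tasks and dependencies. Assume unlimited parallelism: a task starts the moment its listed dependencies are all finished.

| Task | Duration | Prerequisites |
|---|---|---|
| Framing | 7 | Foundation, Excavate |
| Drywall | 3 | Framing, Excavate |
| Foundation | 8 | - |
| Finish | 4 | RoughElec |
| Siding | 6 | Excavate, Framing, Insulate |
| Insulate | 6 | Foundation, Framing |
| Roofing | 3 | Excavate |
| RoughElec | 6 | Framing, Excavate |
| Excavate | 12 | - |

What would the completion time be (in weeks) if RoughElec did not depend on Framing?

31

Before: longest chain Excavate→Framing→Insulate→Siding = 12+7+6+6 = 31, finish 31.
Without Framing→RoughElec, RoughElec's earliest start moves from 19 to 12.
The longest chain is now Excavate→Framing→Insulate→Siding = 12+7+6+6 = 31, so the schedule takes 31 weeks.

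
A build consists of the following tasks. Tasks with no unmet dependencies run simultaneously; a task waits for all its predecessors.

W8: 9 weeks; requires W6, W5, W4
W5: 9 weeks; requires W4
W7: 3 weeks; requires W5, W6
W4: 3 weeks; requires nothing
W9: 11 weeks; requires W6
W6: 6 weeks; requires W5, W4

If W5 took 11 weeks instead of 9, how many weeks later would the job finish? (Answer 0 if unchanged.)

2

Actual critical path: W4→W5→W6→W9 = 3+9+6+11 = 29 ⇒ 29 weeks.
Since W5 is critical, the +2 change carries straight to that chain (now 31 weeks).
The critical path is still W4→W5→W6→W9; finish is now 31 weeks.
Change in finish: 31 − 29 = +2 weeks.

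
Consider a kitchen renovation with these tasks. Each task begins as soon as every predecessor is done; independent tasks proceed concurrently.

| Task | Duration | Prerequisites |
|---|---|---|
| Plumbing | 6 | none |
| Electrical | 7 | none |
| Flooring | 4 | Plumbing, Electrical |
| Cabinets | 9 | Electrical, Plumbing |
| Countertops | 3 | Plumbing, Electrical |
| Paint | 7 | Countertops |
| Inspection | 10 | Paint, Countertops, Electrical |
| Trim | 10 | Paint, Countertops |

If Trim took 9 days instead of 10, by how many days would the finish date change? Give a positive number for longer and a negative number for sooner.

0

Baseline: Electrical→Countertops→Paint→Trim = 7+3+7+10 = 27 → 27 days.
Trim lies on that path, so at 9 days the path becomes 26 days.
Now Electrical→Countertops→Paint→Inspection = 7+3+7+10 = 27 is longest, so the finish becomes 27 days.
Change in finish: 27 − 27 = +0 days.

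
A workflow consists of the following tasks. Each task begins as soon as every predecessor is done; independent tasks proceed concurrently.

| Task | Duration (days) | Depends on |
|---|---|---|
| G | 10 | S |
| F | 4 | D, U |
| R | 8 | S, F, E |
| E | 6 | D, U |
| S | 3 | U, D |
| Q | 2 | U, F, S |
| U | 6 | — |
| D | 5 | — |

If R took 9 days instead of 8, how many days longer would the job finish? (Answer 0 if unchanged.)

1

Actual critical path: U→E→R = 6+6+8 = 20 ⇒ 20 days.
Since R is critical, the +1 change carries straight to that chain (now 21 days).
The critical path is still U→E→R; finish is now 21 days.
Change in finish: 21 − 20 = +1 days.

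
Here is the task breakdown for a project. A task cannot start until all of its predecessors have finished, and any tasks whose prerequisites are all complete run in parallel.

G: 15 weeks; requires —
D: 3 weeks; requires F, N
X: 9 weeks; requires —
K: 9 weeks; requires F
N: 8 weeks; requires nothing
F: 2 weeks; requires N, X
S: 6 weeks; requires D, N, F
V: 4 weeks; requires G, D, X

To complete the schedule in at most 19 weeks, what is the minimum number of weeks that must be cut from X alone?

Current finish: 20 weeks; target: 19.
X is on every critical path, so each week cut from X cuts the finish by one (this holds down to a finish of 19).
Need 20 − 19 = 1 week off X → X becomes 8 weeks, finish becomes 19.

1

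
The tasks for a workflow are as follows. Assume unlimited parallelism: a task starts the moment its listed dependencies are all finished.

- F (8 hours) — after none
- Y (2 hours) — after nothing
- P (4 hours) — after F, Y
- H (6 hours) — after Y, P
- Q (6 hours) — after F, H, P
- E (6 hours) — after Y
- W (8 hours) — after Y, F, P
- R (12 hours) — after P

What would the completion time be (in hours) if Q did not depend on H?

Original critical path: F→P→H→Q = 8+4+6+6 = 24 ⇒ 24 hours.
Without H→Q, Q's earliest start moves from 18 to 12.
The longest chain is now F→P→R = 8+4+12 = 24, so the job takes 24 hours.

24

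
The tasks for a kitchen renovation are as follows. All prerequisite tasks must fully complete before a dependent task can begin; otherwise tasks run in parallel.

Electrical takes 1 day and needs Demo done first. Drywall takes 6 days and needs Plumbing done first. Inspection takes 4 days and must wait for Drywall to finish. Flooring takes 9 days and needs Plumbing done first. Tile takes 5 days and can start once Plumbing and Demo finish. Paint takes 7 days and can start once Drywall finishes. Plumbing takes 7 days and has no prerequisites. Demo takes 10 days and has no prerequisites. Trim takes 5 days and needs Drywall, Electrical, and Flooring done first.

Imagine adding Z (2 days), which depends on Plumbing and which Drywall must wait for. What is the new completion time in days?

Originally the kitchen renovation takes 21 days.
With Z inserted, Drywall now waits for max(Plumbing, Z).
New critical path: Plumbing→Z→Drywall→Paint = 7+2+6+7 = 22 ⇒ 22 days.

22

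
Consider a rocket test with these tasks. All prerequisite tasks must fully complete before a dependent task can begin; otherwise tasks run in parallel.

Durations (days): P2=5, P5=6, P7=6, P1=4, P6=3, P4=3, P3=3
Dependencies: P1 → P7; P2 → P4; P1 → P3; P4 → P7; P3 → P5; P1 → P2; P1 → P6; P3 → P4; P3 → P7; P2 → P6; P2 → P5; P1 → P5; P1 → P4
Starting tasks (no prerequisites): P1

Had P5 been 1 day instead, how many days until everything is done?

Actual critical path: P1→P2→P4→P7 = 4+5+3+6 = 18 ⇒ 18 days.
P5 is off the critical path — its longest chain is 15 days, giving 3 of slack.
That remains the longest chain; total 18 days.

18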